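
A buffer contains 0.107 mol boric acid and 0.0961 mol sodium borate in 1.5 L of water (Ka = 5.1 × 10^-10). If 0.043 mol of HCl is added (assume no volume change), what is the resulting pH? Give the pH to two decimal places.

pH = 8.84

After neutralization: n(B(OH)3) = 0.15 mol, n(B(OH)4-) = 0.0531 mol.
pKa = −log(5.1 × 10^-10) = 9.292
Henderson–Hasselbalch with mole ratio 0.0531/0.15: pH = 9.292 + (-0.451)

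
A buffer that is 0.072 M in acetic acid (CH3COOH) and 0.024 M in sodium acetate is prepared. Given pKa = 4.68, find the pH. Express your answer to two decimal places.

pH = 4.20

Using pH = pKa + log([base]/[acid]) with [base]/[acid] = 0.024/0.072:
pH = 4.68 + (-0.477) = 4.20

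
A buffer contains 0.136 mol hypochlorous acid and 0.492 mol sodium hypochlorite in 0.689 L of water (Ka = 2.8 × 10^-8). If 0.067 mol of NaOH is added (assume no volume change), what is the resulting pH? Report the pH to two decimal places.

OH- converts HOCl to OCl-: HOCl → 0.069 mol, OCl- → 0.559 mol.
pKa = −log(2.8 × 10^-8) = 7.553
Henderson–Hasselbalch with mole ratio 0.559/0.069: pH = 7.553 + (+0.909)

pH = 8.46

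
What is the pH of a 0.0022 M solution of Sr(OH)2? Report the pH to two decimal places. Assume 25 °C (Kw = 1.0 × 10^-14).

pH = 11.64

Sr(OH)2 is a strong base (each formula unit releases 2 OH-); [OH-] = 0.0044 M.
pOH = -log(0.0044) = 2.36
pH = 14.00 - 2.36 = 11.64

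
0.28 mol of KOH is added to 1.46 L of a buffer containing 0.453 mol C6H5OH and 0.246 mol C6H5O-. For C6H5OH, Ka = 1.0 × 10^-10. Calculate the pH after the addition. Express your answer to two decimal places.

After neutralization: n(C6H5OH) = 0.173 mol, n(C6H5O-) = 0.526 mol.
pKa = −log(1.0 × 10^-10) = 10.000
pH = pKa + log([A⁻]/[HA]) = 10.000 + log(0.526/0.173) = 10.000 +0.483

pH = 10.48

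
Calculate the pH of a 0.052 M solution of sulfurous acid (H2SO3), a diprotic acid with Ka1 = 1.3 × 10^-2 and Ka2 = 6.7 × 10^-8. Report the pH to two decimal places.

pH = 1.69

Ka1 ≫ Ka2, so treat the first dissociation as the only significant source of H+.
Ka1 = x²/(0.052 − x) = 1.3 × 10^-2
Solving the quadratic: x = (−Ka1 + √(Ka1² + 4·Ka1·C₀))/2 = 2.03 × 10^-2 M
pH = −log(2.03 × 10^-2) = 1.69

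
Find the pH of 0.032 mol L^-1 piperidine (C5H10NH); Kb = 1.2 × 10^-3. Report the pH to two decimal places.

pH = 11.75

C5H10NH + H2O ⇌ C5H10NH2+ + OH-
From the ICE table, Kb = x²/(0.032 − x) = 1.2 × 10^-3.
The 5% rule fails; solving x² + Kb·x − Kb·C₀ = 0 exactly:
x = [−0.0012 + √(0.0012² + 0.000154)]/2 = 5.63 × 10^-3 M
pOH = −log(5.63 × 10^-3) = 2.25; pH = 14.00 − 2.25 = 11.75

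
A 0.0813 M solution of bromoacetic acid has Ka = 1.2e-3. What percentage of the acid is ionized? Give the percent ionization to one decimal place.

11.4%

BrCH2COOH ⇌ BrCH2COO- + H+; let x = [H+] at equilibrium.
Ka = x²/(C₀ − x); solving the quadratic gives x = 9.30 × 10^-3 M.
% ionization = x/C₀ × 100% = 9.30 × 10^-3/0.0813 × 100% = 11.4%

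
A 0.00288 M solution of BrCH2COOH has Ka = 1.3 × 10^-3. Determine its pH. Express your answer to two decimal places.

BrCH2COOH ⇌ BrCH2COO- + H+
Ka = x²/(0.00288 − x) = 1.3 × 10^-3
The 5% rule fails; solving x² + Ka·x − Ka·C₀ = 0 exactly:
x = (−Ka + √(Ka² + 4·Ka·C₀))/2 = 1.39 × 10^-3 M
pH = −log(1.39 × 10^-3) = 2.86

pH = 2.86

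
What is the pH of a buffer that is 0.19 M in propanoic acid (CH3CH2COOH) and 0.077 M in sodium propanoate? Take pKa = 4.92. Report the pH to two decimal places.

pH = pKa + log([A⁻]/[HA]) = 4.92 + log(0.077/0.19)
pH = 4.92 + (-0.392) = 4.53

pH = 4.53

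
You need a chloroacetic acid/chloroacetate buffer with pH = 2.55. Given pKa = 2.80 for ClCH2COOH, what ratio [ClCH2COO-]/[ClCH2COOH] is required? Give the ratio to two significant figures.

pH = pKa + log(r) ⇒ log(r) = 2.55 − 2.80 = -0.25
r = [ClCH2COO-]/[ClCH2COOH] = 10^(-0.25) = 0.562

ratio = 0.56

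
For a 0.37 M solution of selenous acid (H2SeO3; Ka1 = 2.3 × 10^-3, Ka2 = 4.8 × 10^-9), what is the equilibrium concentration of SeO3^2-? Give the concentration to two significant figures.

First ionization gives [H+] ≈ [HSeO3-] = 2.80 × 10^-2 M.
Second step: Ka2 = [H+][SeO3^2-]/[HSeO3-] ≈ [SeO3^2-] (since [H+] ≈ [HSeO3-]).
So [SeO3^2-] ≈ Ka2.

4.8 × 10^-9 M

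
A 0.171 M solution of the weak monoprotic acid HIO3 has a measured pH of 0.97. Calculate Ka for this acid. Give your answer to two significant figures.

[H+] = 10^(-0.97) = 1.07 × 10^-1 M
At equilibrium [HA] = 0.171 − 1.07 × 10^-1 = 6.40 × 10^-2 M
Ka = [H+][A-]/[HA] = (1.07 × 10^-1)² / 6.40 × 10^-2 = 1.8 × 10^-1

Ka = 1.8 × 10^-1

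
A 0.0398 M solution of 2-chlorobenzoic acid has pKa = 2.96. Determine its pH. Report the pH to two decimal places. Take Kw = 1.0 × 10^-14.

ClC6H4COOH ⇌ ClC6H4COO- + H+
Ka = 10^(−2.96) = 1.10 × 10^-3
Ka = [H+]²/(0.0398 − [H+]) = 1.10 × 10^-3
The 5% rule fails; solving [H+]² + Ka·[H+] − Ka·C₀ = 0 exactly:
[H+] = (−Ka + √(Ka² + 4·Ka·C₀))/2 = 6.09 × 10^-3 M
pH = −log[H+] = −log(6.09 × 10^-3) = 2.22

pH = 2.22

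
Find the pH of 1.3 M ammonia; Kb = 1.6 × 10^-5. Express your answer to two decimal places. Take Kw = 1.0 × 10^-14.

pH = 11.66

NH3 + H2O ⇌ NH4+ + OH-
Kb = x²/(1.3 − x) = 1.6 × 10^-5
Since Kb ≪ C₀, x ≈ √(Kb·C₀) = 4.56 × 10^-3 M.
(x/C₀ = 0.35% < 5%, so the approximation holds.)
pOH = −log(4.56 × 10^-3) = 2.34; pH = 14.00 − 2.34 = 11.66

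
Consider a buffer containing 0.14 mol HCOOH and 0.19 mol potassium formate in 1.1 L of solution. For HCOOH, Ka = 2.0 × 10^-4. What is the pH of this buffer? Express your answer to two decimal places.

pKa = −log(2.0 × 10^-4) = 3.699
Using pH = pKa + log([base]/[acid]) with [base]/[acid] = 0.19/0.14:
pH = 3.699 + (+0.133) = 3.83

pH = 3.83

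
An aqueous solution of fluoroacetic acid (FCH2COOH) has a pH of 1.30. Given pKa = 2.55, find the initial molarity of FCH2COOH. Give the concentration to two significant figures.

C₀ = 9.4 × 10^-1 M

[H+] = 10^(-1.30) = 5.01 × 10^-2 M = x
Ka = 10^(−2.55) = 2.82 × 10^-3
Ka = x²/(C₀ − x) ⇒ C₀ = x + x²/Ka
C₀ = 5.01 × 10^-2 + (5.01 × 10^-2)²/(2.82 × 10^-3) = 9.40 × 10^-1 M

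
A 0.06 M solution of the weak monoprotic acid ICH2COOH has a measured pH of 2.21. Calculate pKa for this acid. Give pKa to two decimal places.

pKa = 3.15

[H+] = 10^(-2.21) = 6.17 × 10^-3 M
At equilibrium [HA] = 0.06 − 6.17 × 10^-3 = 5.38 × 10^-2 M
Ka = [H+][A-]/[HA] = (6.17 × 10^-3)² / 5.38 × 10^-2 = 7.08 × 10^-4
pKa = -log(7.08 × 10^-4) = 3.15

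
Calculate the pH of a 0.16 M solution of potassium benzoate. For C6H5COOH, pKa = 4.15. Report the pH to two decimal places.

pH = 8.68

C6H5COO- is the conjugate base of the weak acid C6H5COOH.
Ka = 10^(−4.15) = 7.08 × 10^-5
Kb = Kw/Ka = 1.0×10^-14 / 7.08 × 10^-5 = 1.41 × 10^-10
From the ICE table, Kb = [OH-]²/(0.16 − [OH-]) = 1.41 × 10^-10.
Neglecting [OH-] in the denominator: [OH-] = √(1.41 × 10^-10 × 0.16) = 4.75 × 10^-6 M
([OH-]/C₀ = 0.003% < 5%, so the approximation holds.)
pOH = −log(4.75 × 10^-6) = 5.32; pH = 14.00 − 5.32 = 8.68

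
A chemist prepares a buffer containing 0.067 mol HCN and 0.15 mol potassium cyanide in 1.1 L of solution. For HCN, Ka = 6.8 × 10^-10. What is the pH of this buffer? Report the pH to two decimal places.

pH = 9.52

pKa = −log(6.8 × 10^-10) = 9.167
Henderson–Hasselbalch: pH = pKa + log([CN-]/[HCN]) = 9.167 + log(0.15/0.067)
pH = 9.167 + (+0.350) = 9.52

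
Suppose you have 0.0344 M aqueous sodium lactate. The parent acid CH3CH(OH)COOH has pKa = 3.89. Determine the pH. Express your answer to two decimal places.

pH = 8.21

CH3CH(OH)COO- is the conjugate base of the weak acid CH3CH(OH)COOH.
Ka = 10^(−3.89) = 1.29 × 10^-4
Kb = Kw/Ka = 1.0×10^-14 / 1.29 × 10^-4 = 7.75 × 10^-11
From the ICE table, Kb = x²/(0.0344 − x) = 7.75 × 10^-11.
Since Kb ≪ C₀, x ≈ √(Kb·C₀) = 1.63 × 10^-6 M.
(x/C₀ = 0.0047% < 5%, so the approximation holds.)
pOH = −log(1.63 × 10^-6) = 5.79; pH = 14.00 − 5.79 = 8.21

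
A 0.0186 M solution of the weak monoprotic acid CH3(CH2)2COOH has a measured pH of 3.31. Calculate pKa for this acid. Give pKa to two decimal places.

[H+] = 10^(-3.31) = 4.90 × 10^-4 M
At equilibrium [HA] = 0.0186 − 4.90 × 10^-4 = 1.81 × 10^-2 M
Ka = [H+][A-]/[HA] = (4.90 × 10^-4)² / 1.81 × 10^-2 = 1.33 × 10^-5
pKa = -log(1.33 × 10^-5) = 4.88

pKa = 4.88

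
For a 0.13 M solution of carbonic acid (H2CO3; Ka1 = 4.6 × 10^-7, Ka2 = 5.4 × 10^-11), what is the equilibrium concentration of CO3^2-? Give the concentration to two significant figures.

First ionization gives [H+] ≈ [HCO3-] = 2.45 × 10^-4 M.
Second step: Ka2 = [H+][CO3^2-]/[HCO3-] ≈ [CO3^2-] (since [H+] ≈ [HCO3-]).
So [CO3^2-] ≈ Ka2.

5.4 × 10^-11 M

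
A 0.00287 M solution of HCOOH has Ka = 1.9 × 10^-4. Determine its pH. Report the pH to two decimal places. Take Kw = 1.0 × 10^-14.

pH = 3.19

HCOOH ⇌ HCOO- + H+
Ka = [H+]²/(0.00287 − [H+]) = 1.9 × 10^-4
[H+] is not negligible relative to C₀; solve [H+]² + 0.00019·[H+] − 5.45e-07 = 0.
[H+] = (−Ka + √(Ka² + 4·Ka·C₀))/2 = 6.50 × 10^-4 M
pH = −log[H+] = −log(6.50 × 10^-4) = 3.19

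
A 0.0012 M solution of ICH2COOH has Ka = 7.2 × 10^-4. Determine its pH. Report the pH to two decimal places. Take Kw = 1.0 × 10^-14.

pH = 3.20

ICH2COOH ⇌ ICH2COO- + H+
Ka = [H+]²/(0.0012 − [H+]) = 7.2 × 10^-4
Here C₀/Ka ≈ 1.67, so the small-[H+] approximation fails. Use the quadratic:
[H+] = (−Ka + √(Ka² + 4·Ka·C₀))/2 = 6.37 × 10^-4 M
pH = −log(6.37 × 10^-4) = 3.20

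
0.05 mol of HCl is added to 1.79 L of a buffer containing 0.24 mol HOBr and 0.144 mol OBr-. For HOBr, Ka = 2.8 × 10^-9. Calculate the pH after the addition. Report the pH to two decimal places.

Added H+ converts OBr- to HOBr: HOBr → 0.29 mol, OBr- → 0.094 mol.
pKa = −log(2.8 × 10^-9) = 8.553
pH = pKa + log(n_OBr-/n_HOBr) = 8.553 + log(0.094/0.29) = 8.553 + (-0.489)

pH = 8.06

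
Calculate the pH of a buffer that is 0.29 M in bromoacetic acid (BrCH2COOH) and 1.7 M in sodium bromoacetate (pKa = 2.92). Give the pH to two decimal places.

pH = 3.69

pH = pKa + log([A⁻]/[HA]) = 2.92 + log(1.7/0.29)
pH = 2.92 + (+0.768) = 3.69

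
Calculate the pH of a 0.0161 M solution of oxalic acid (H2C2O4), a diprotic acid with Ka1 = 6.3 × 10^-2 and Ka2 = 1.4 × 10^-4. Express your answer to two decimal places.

pH = 1.88

Since Ka1 ≫ Ka2, the first ionization dominates [H+].
Ka1 = x²/(0.0161 − x) = 6.3 × 10^-2
Solving the quadratic: x = (−Ka1 + √(Ka1² + 4·Ka1·C₀))/2 = 1.33 × 10^-2 M
pH = −log(1.33 × 10^-2) = 1.88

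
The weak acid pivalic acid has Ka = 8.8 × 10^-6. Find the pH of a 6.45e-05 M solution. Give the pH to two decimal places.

pH = 4.70

(CH3)3CCOOH ⇌ (CH3)3CCOO- + H+
Ka = [H+]²/(6.45e-05 − [H+]) = 8.8 × 10^-6
[H+] is not negligible relative to C₀; solve [H+]² + 8.8e-06·[H+] − 5.68e-10 = 0.
[H+] = [−8.8e-06 + √(8.8e-06² + 2.27e-09)]/2 = 1.98 × 10^-5 M
pH = −log(1.98 × 10^-5) = 4.70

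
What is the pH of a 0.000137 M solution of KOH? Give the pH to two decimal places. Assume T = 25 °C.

pH = 10.14

KOH is a strong base; [OH-] = 0.000137 M.
pOH = -log(0.000137) = 3.86
pH = 14.00 - 3.86 = 10.14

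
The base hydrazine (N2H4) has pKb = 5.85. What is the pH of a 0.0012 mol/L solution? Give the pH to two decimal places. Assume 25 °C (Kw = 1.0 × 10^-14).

pH = 9.61

N2H4 + H2O ⇌ N2H5+ + OH-
Kb = 10^(−5.85) = 1.41 × 10^-6
Let x = [OH-] at equilibrium. Kb = x²/(0.0012 − x).
Since Kb ≪ C₀, x ≈ √(Kb·C₀) = 4.11 × 10^-5 M.
pOH = −log(4.11 × 10^-5) = 4.39; pH = 14.00 − 4.39 = 9.61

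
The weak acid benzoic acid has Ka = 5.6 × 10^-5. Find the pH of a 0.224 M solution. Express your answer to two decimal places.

C6H5COOH ⇌ C6H5COO- + H+
Let x = [H+] at equilibrium. Ka = x²/(0.224 − x).
Assume x ≪ 0.224: x ≈ √(5.6 × 10^-5 × 0.224) = 3.54 × 10^-3 M
pH = −log[H+] = −log(3.54 × 10^-3) = 2.45

pH = 2.45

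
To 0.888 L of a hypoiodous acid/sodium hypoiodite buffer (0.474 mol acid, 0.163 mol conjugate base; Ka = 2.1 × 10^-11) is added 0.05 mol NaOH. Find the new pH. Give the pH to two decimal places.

pH = 10.38

After neutralization: n(HOI) = 0.424 mol, n(OI-) = 0.213 mol.
pKa = −log(2.1 × 10^-11) = 10.678
pH = pKa + log(n_OI-/n_HOI) = 10.678 + log(0.213/0.424) = 10.678 + (-0.299)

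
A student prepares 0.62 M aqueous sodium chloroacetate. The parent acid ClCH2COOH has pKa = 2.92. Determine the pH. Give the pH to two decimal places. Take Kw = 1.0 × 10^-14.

ClCH2COO- is the conjugate base of the weak acid ClCH2COOH.
Ka = 10^(−2.92) = 1.20 × 10^-3
Kb = Kw/Ka = 1.0×10^-14 / 1.20 × 10^-3 = 8.33 × 10^-12
Kb = x²/(0.62 − x) = 8.33 × 10^-12
Assume x ≪ 0.62: x ≈ √(8.33 × 10^-12 × 0.62) = 2.27 × 10^-6 M
(x/C₀ = 0.00037% < 5%, so the approximation holds.)
pOH = 5.64, so pH = 14.00 − pOH = 8.36

pH = 8.36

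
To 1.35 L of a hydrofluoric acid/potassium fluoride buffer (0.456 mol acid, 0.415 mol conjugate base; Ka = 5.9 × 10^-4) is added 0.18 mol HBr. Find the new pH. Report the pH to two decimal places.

Added H+ converts F- to HF: HF → 0.636 mol, F- → 0.235 mol.
pKa = −log(5.9 × 10^-4) = 3.229
Henderson–Hasselbalch with mole ratio 0.235/0.636: pH = 3.229 + (-0.432)

pH = 2.80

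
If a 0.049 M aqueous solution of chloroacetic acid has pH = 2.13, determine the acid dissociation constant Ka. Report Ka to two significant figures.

[H+] = 10^(-2.13) = 7.41 × 10^-3 M
At equilibrium [HA] = 0.049 − 7.41 × 10^-3 = 4.16 × 10^-2 M
Ka = [H+][A-]/[HA] = (7.41 × 10^-3)² / 4.16 × 10^-2 = 1.3 × 10^-3

Ka = 1.3 × 10^-3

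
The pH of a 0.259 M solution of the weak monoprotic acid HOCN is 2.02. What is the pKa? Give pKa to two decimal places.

pKa = 3.44

[H+] = 10^(-2.02) = 9.55 × 10^-3 M
At equilibrium [HA] = 0.259 − 9.55 × 10^-3 = 2.49 × 10^-1 M
Ka = [H+][A-]/[HA] = (9.55 × 10^-3)² / 2.49 × 10^-1 = 3.66 × 10^-4
pKa = -log(3.66 × 10^-4) = 3.44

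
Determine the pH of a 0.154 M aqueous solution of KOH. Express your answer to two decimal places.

KOH is a strong base; [OH-] = 0.154 M.
pOH = -log(0.154) = 0.81
pH = 14.00 - 0.81 = 13.19

pH = 13.19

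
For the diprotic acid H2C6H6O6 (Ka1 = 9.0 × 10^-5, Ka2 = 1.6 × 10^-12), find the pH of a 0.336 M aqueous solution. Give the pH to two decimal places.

Since Ka1 ≫ Ka2, the first ionization dominates [H+].
Ka1 = x²/(0.336 − x) = 9.0 × 10^-5
x ≈ √(9.0 × 10^-5 × 0.336) = 5.50 × 10^-3 M
pH = −log(5.50 × 10^-3) = 2.26

pH = 2.26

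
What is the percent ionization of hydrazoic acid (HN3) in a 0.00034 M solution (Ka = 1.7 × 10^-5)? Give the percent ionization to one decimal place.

20.0%

HN3 ⇌ N3- + H+; let x = [H+] at equilibrium.
Solve x² + 1.7e-05x − 5.78e-09 = 0 → x = 6.80 × 10^-5 M
% ionization = x/C₀ × 100% = 6.80 × 10^-5/0.00034 × 100% = 20.0%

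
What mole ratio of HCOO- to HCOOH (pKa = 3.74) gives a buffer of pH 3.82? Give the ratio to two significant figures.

pH = pKa + log(r) ⇒ log(r) = 3.82 − 3.74 = +0.08
r = [HCOO-]/[HCOOH] = 10^(+0.08) = 1.2

ratio = 1.2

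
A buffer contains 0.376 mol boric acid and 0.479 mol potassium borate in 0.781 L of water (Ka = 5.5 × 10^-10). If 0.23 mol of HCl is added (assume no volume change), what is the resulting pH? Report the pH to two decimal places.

After neutralization: n(B(OH)3) = 0.606 mol, n(B(OH)4-) = 0.249 mol.
pKa = −log(5.5 × 10^-10) = 9.260
pH = pKa + log(n_B(OH)4-/n_B(OH)3) = 9.260 + log(0.249/0.606) = 9.260 + (-0.386)

pH = 8.87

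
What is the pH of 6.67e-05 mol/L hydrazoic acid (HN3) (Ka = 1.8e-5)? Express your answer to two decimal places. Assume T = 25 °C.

HN3 ⇌ N3- + H+
From the ICE table, Ka = [H+]²/(6.67e-05 − [H+]) = 1.8 × 10^-5.
[H+] is not negligible relative to C₀; solve [H+]² + 1.8e-05·[H+] − 1.2e-09 = 0.
[H+] = (−Ka + √(Ka² + 4·Ka·C₀))/2 = 2.68 × 10^-5 M
pH = −log(2.68 × 10^-5) = 4.57

pH = 4.57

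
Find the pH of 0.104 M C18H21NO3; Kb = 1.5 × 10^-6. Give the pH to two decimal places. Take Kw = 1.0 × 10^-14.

C18H21NO3 + H2O ⇌ C18H22NO3+ + OH-
Kb = x²/(0.104 − x) = 1.5 × 10^-6
Since Kb ≪ C₀, x ≈ √(Kb·C₀) = 3.95 × 10^-4 M.
(x/C₀ = 0.38% < 5%, so the approximation holds.)
pOH = 3.40, so pH = 14.00 − pOH = 10.60

pH = 10.60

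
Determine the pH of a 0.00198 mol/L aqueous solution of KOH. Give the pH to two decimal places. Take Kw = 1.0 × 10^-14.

KOH is a strong base; [OH-] = 0.00198 M.
pOH = -log(0.00198) = 2.70
pH = 14.00 - 2.70 = 11.30

pH = 11.30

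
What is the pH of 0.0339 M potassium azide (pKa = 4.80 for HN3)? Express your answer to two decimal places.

N3- is the conjugate base of the weak acid HN3.
Ka = 10^(−4.80) = 1.58 × 10^-5
Kb = Kw/Ka = 1.0×10^-14 / 1.58 × 10^-5 = 6.33 × 10^-10
From the ICE table, Kb = x²/(0.0339 − x) = 6.33 × 10^-10.
Neglecting x in the denominator: x = √(6.33 × 10^-10 × 0.0339) = 4.63 × 10^-6 M
Check: 0.014% ionized — well under 5%, approximation valid.
pOH = −log(4.63 × 10^-6) = 5.33; pH = 14.00 − 5.33 = 8.67

pH = 8.67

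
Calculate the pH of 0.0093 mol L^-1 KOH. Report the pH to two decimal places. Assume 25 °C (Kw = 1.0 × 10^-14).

pH = 11.97

KOH is a strong base; [OH-] = 0.0093 M.
pOH = -log(0.0093) = 2.03
pH = 14.00 - 2.03 = 11.97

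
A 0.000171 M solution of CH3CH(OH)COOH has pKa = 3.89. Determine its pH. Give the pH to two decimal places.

CH3CH(OH)COOH ⇌ CH3CH(OH)COO- + H+
Ka = 10^(−3.89) = 1.29 × 10^-4
Let x = [H+] at equilibrium. Ka = x²/(0.000171 − x).
Here C₀/Ka ≈ 1.33, so the small-x approximation fails. Use the quadratic:
x = [−0.000129 + √(0.000129² + 8.82e-08)]/2 = 9.74 × 10^-5 M
pH = −log[H+] = −log(9.74 × 10^-5) = 4.01

pH = 4.01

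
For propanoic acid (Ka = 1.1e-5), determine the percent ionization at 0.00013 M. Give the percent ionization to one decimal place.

25.2%

CH3CH2COOH ⇌ CH3CH2COO- + H+; let x = [H+] at equilibrium.
Solve x² + 1.1e-05x − 1.43e-09 = 0 → x = 3.27 × 10^-5 M
Fraction ionized = 3.27 × 10^-5 / 0.00013 = 0.2515 → 25.2%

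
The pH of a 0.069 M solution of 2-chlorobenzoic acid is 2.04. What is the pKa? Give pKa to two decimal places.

pKa = 2.86

[H+] = 10^(-2.04) = 9.12 × 10^-3 M
At equilibrium [HA] = 0.069 − 9.12 × 10^-3 = 5.99 × 10^-2 M
Ka = [H+][A-]/[HA] = (9.12 × 10^-3)² / 5.99 × 10^-2 = 1.39 × 10^-3
pKa = -log(1.39 × 10^-3) = 2.86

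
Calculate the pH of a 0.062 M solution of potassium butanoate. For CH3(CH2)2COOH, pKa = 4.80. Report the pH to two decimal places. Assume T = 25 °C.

pH = 8.80

CH3(CH2)2COO- is the conjugate base of the weak acid CH3(CH2)2COOH.
Ka = 10^(−4.80) = 1.58 × 10^-5
Kb = Kw/Ka = 1.0×10^-14 / 1.58 × 10^-5 = 6.33 × 10^-10
Kb = [OH-]²/(0.062 − [OH-]) = 6.33 × 10^-10
Neglecting [OH-] in the denominator: [OH-] = √(6.33 × 10^-10 × 0.062) = 6.26 × 10^-6 M
Check: 0.01% ionized — well under 5%, approximation valid.
pOH = 5.20, so pH = 14.00 − pOH = 8.80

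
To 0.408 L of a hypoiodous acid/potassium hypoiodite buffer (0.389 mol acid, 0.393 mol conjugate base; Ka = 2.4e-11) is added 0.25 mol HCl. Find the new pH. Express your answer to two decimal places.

Added H+ converts OI- to HOI: HOI → 0.639 mol, OI- → 0.143 mol.
pKa = −log(2.4 × 10^-11) = 10.620
pH = pKa + log([A⁻]/[HA]) = 10.620 + log(0.143/0.639) = 10.620 -0.650

pH = 9.97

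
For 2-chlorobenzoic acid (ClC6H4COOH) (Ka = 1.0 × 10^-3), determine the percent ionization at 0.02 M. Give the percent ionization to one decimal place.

ClC6H4COOH ⇌ ClC6H4COO- + H+; let x = [H+] at equilibrium.
Solve x² + 0.001x − 2e-05 = 0 → x = 4.00 × 10^-3 M
% ionization = x/C₀ × 100% = 4.00 × 10^-3/0.02 × 100% = 20.0%

20.0%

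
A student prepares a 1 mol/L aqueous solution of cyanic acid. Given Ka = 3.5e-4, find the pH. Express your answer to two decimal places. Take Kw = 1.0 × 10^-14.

pH = 1.73

HOCN ⇌ OCN- + H+
From the ICE table, Ka = [H+]²/(1 − [H+]) = 3.5 × 10^-4.
Assume [H+] ≪ 1: [H+] ≈ √(3.5 × 10^-4 × 1) = 1.87 × 10^-2 M
([H+]/C₀ = 1.9% < 5%, so the approximation holds.)
pH = −log(1.87 × 10^-2) = 1.73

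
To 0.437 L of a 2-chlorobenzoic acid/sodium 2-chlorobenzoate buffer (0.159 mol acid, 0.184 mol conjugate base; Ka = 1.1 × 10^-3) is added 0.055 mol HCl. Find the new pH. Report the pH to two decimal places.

Added H+ converts ClC6H4COO- to ClC6H4COOH: ClC6H4COOH → 0.214 mol, ClC6H4COO- → 0.129 mol.
pKa = −log(1.1 × 10^-3) = 2.959
Henderson–Hasselbalch with mole ratio 0.129/0.214: pH = 2.959 + (-0.220)

pH = 2.74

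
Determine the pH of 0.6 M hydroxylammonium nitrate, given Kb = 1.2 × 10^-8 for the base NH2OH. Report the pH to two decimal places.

pH = 3.15

NH3OH+ is the conjugate acid of the weak base NH2OH.
Ka = Kw/Kb = 1.0×10^-14 / 1.2 × 10^-8 = 8.33 × 10^-7
From the ICE table, Ka = x²/(0.6 − x) = 8.33 × 10^-7.
Since Ka ≪ C₀, x ≈ √(Ka·C₀) = 7.07 × 10^-4 M.
pH = −log[H+] = −log(7.07 × 10^-4) = 3.15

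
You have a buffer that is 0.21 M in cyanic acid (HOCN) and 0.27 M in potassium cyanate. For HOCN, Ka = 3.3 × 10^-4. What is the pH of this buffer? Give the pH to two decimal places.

pKa = −log(3.3 × 10^-4) = 3.481
Using pH = pKa + log([base]/[acid]) with [base]/[acid] = 0.27/0.21:
pH = 3.481 + (+0.109) = 3.59

pH = 3.59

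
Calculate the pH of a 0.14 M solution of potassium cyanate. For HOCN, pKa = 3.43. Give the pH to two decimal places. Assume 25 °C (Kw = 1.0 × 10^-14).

pH = 8.29

OCN- is the conjugate base of the weak acid HOCN.
Ka = 10^(−3.43) = 3.72 × 10^-4
Kb = Kw/Ka = 1.0×10^-14 / 3.72 × 10^-4 = 2.69 × 10^-11
Kb = x²/(0.14 − x) = 2.69 × 10^-11
Neglecting x in the denominator: x = √(2.69 × 10^-11 × 0.14) = 1.94 × 10^-6 M
Check: 0.0014% ionized — well under 5%, approximation valid.
pOH = −log(1.94 × 10^-6) = 5.71; pH = 14.00 − 5.71 = 8.29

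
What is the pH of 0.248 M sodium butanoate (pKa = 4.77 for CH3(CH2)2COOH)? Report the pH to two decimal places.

pH = 9.08

CH3(CH2)2COO- is the conjugate base of the weak acid CH3(CH2)2COOH.
Ka = 10^(−4.77) = 1.70 × 10^-5
Kb = Kw/Ka = 1.0×10^-14 / 1.70 × 10^-5 = 5.88 × 10^-10
From the ICE table, Kb = [OH-]²/(0.248 − [OH-]) = 5.88 × 10^-10.
Since Kb ≪ C₀, [OH-] ≈ √(Kb·C₀) = 1.21 × 10^-5 M.
pOH = −log(1.21 × 10^-5) = 4.92; pH = 14.00 − 4.92 = 9.08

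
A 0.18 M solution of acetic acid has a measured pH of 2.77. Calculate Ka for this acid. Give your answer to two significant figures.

Ka = 1.6 × 10^-5

[H+] = 10^(-2.77) = 1.70 × 10^-3 M
At equilibrium [HA] = 0.18 − 1.70 × 10^-3 = 1.78 × 10^-1 M
Ka = [H+][A-]/[HA] = (1.70 × 10^-3)² / 1.78 × 10^-1 = 1.6 × 10^-5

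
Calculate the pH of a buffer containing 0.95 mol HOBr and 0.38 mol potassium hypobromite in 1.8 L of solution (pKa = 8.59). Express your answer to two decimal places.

pH = pKa + log([A⁻]/[HA]) = 8.59 + log(0.38/0.95)
pH = 8.59 + (-0.398) = 8.19

pH = 8.19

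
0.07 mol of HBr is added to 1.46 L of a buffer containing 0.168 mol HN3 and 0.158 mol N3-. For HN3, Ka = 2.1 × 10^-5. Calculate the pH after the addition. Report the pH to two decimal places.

Added H+ converts N3- to HN3: HN3 → 0.238 mol, N3- → 0.088 mol.
pKa = −log(2.1 × 10^-5) = 4.678
pH = pKa + log(n_N3-/n_HN3) = 4.678 + log(0.088/0.238) = 4.678 + (-0.432)

pH = 4.25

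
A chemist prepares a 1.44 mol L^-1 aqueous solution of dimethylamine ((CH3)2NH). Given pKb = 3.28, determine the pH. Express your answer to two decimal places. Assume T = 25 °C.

(CH3)2NH + H2O ⇌ (CH3)2NH2+ + OH-
Kb = 10^(−3.28) = 5.25 × 10^-4
From the ICE table, Kb = [OH-]²/(1.44 − [OH-]) = 5.25 × 10^-4.
Assume [OH-] ≪ 1.44: [OH-] ≈ √(5.25 × 10^-4 × 1.44) = 2.75 × 10^-2 M
Check: 1.9% ionized — well under 5%, approximation valid.
pOH = −log(2.75 × 10^-2) = 1.56; pH = 14.00 − 1.56 = 12.44

pH = 12.44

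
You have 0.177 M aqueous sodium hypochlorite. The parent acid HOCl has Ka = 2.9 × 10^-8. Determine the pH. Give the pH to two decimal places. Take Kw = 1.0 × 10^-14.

OCl- is the conjugate base of the weak acid HOCl.
Kb = Kw/Ka = 1.0×10^-14 / 2.9 × 10^-8 = 3.45 × 10^-7
Kb = x²/(0.177 − x) = 3.45 × 10^-7
Neglecting x in the denominator: x = √(3.45 × 10^-7 × 0.177) = 2.47 × 10^-4 M
Check: 0.14% ionized — well under 5%, approximation valid.
pOH = −log(2.47 × 10^-4) = 3.61; pH = 14.00 − 3.61 = 10.39

pH = 10.39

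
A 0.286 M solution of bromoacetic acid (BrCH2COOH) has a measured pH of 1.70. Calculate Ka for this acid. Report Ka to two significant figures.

Ka = 1.5 × 10^-3

[H+] = 10^(-1.70) = 2.00 × 10^-2 M
At equilibrium [HA] = 0.286 − 2.00 × 10^-2 = 2.66 × 10^-1 M
Ka = [H+][A-]/[HA] = (2.00 × 10^-2)² / 2.66 × 10^-1 = 1.5 × 10^-3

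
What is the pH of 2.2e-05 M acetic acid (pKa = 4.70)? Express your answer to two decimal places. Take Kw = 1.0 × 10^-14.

pH = 4.88

CH3COOH ⇌ CH3COO- + H+
Ka = 10^(−4.70) = 2.00 × 10^-5
From the ICE table, Ka = x²/(2.2e-05 − x) = 2.00 × 10^-5.
The 5% rule fails; solving x² + Ka·x − Ka·C₀ = 0 exactly:
x = [−2e-05 + √(2e-05² + 1.76e-09)]/2 = 1.32 × 10^-5 M
pH = −log[H+] = −log(1.32 × 10^-5) = 4.88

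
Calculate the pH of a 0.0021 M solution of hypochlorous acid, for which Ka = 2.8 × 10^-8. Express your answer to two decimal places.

pH = 5.12

HOCl ⇌ OCl- + H+
From the ICE table, Ka = [H+]²/(0.0021 − [H+]) = 2.8 × 10^-8.
Assume [H+] ≪ 0.0021: [H+] ≈ √(2.8 × 10^-8 × 0.0021) = 7.67 × 10^-6 M
Check: 0.37% ionized — well under 5%, approximation valid.
pH = −log[H+] = −log(7.67 × 10^-6) = 5.12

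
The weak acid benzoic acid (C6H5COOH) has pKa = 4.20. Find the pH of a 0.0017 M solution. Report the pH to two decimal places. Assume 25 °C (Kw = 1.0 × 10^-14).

pH = 3.53

C6H5COOH ⇌ C6H5COO- + H+
Ka = 10^(−4.20) = 6.31 × 10^-5
Ka = x²/(0.0017 − x) = 6.31 × 10^-5
x is not negligible relative to C₀; solve x² + 6.31e-05·x − 1.07e-07 = 0.
x = [−6.31e-05 + √(6.31e-05² + 4.29e-07)]/2 = 2.97 × 10^-4 M
pH = −log(2.97 × 10^-4) = 3.53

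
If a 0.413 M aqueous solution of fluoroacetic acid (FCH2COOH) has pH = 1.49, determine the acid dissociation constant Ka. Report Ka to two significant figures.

[H+] = 10^(-1.49) = 3.24 × 10^-2 M
At equilibrium [HA] = 0.413 − 3.24 × 10^-2 = 3.81 × 10^-1 M
Ka = [H+][A-]/[HA] = (3.24 × 10^-2)² / 3.81 × 10^-1 = 2.8 × 10^-3

Ka = 2.8 × 10^-3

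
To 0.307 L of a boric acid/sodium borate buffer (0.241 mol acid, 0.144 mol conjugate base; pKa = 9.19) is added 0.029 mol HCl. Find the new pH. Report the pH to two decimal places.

pH = 8.82

Added H+ converts B(OH)4- to B(OH)3: B(OH)3 → 0.27 mol, B(OH)4- → 0.115 mol.
pH = pKa + log(n_B(OH)4-/n_B(OH)3) = 9.19 + log(0.115/0.27) = 9.19 + (-0.371)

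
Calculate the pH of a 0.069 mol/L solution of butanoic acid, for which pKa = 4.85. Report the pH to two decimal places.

pH = 3.01

CH3(CH2)2COOH ⇌ CH3(CH2)2COO- + H+
Ka = 10^(−4.85) = 1.41 × 10^-5
Let x = [H+] at equilibrium. Ka = x²/(0.069 − x).
Neglecting x in the denominator: x = √(1.41 × 10^-5 × 0.069) = 9.86 × 10^-4 M
(x/C₀ = 1.4% < 5%, so the approximation holds.)
pH = −log(9.86 × 10^-4) = 3.01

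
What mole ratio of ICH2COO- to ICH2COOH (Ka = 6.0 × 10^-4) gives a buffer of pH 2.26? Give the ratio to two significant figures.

ratio = 0.11

pKa = -log(6.0 × 10^-4) = 3.222
pH = pKa + log(r) ⇒ log(r) = 2.26 − 3.222 = -0.962
r = [ICH2COO-]/[ICH2COOH] = 10^(-0.962) = 0.109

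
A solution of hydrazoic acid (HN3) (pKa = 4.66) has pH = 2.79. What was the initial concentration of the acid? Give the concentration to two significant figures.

[H+] = 10^(-2.79) = 1.62 × 10^-3 M = x
Ka = 10^(−4.66) = 2.19 × 10^-5
Ka = x²/(C₀ − x) ⇒ C₀ = x + x²/Ka
C₀ = 1.62 × 10^-3 + (1.62 × 10^-3)²/(2.19 × 10^-5) = 1.21 × 10^-1 M

C₀ = 1.2 × 10^-1 M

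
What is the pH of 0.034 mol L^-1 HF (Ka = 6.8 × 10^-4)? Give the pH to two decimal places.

pH = 2.35

HF ⇌ F- + H+
Let x = [H+] at equilibrium. Ka = x²/(0.034 − x).
The 5% rule fails; solving x² + Ka·x − Ka·C₀ = 0 exactly:
x = [−0.00068 + √(0.00068² + 9.25e-05)]/2 = 4.48 × 10^-3 M
pH = −log[H+] = −log(4.48 × 10^-3) = 2.35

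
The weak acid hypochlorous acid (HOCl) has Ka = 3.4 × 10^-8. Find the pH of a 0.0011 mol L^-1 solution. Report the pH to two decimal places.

pH = 5.21

HOCl ⇌ OCl- + H+
Ka = [H+]²/(0.0011 − [H+]) = 3.4 × 10^-8
Assume [H+] ≪ 0.0011: [H+] ≈ √(3.4 × 10^-8 × 0.0011) = 6.12 × 10^-6 M
pH = −log(6.12 × 10^-6) = 5.21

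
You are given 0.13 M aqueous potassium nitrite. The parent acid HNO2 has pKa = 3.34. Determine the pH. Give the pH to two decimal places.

NO2- is the conjugate base of the weak acid HNO2.
Ka = 10^(−3.34) = 4.57 × 10^-4
Kb = Kw/Ka = 1.0×10^-14 / 4.57 × 10^-4 = 2.19 × 10^-11
From the ICE table, Kb = x²/(0.13 − x) = 2.19 × 10^-11.
Assume x ≪ 0.13: x ≈ √(2.19 × 10^-11 × 0.13) = 1.69 × 10^-6 M
Check: 0.0013% ionized — well under 5%, approximation valid.
pOH = 5.77, so pH = 14.00 − pOH = 8.23

pH = 8.23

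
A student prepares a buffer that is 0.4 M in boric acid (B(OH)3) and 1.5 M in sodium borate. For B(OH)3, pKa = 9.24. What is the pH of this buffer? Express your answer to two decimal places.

Henderson–Hasselbalch: pH = pKa + log([B(OH)4-]/[B(OH)3]) = 9.24 + log(1.5/0.4)
pH = 9.24 + (+0.574) = 9.81

pH = 9.81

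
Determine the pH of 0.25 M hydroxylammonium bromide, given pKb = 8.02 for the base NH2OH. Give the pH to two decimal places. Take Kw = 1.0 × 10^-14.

NH3OH+ is the conjugate acid of the weak base NH2OH.
Kb = 10^(−8.02) = 9.55 × 10^-9
Ka = Kw/Kb = 1.0×10^-14 / 9.55 × 10^-9 = 1.05 × 10^-6
From the ICE table, Ka = x²/(0.25 − x) = 1.05 × 10^-6.
Assume x ≪ 0.25: x ≈ √(1.05 × 10^-6 × 0.25) = 5.12 × 10^-4 M
Check: 0.2% ionized — well under 5%, approximation valid.
pH = −log[H+] = −log(5.12 × 10^-4) = 3.29

pH = 3.29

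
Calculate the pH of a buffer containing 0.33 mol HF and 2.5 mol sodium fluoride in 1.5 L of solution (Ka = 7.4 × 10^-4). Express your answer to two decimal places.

pKa = −log(7.4 × 10^-4) = 3.131
Using pH = pKa + log([base]/[acid]) with [base]/[acid] = 2.5/0.33:
pH = 3.131 + (+0.879) = 4.01

pH = 4.01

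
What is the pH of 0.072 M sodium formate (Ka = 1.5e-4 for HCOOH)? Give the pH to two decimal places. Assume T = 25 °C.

HCOO- is the conjugate base of the weak acid HCOOH.
Kb = Kw/Ka = 1.0×10^-14 / 1.5 × 10^-4 = 6.67 × 10^-11
Let x = [OH-] at equilibrium. Kb = x²/(0.072 − x).
Since Kb ≪ C₀, x ≈ √(Kb·C₀) = 2.19 × 10^-6 M.
pOH = 5.66, so pH = 14.00 − pOH = 8.34

pH = 8.34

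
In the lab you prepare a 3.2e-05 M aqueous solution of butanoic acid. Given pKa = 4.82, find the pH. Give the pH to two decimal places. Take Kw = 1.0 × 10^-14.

CH3(CH2)2COOH ⇌ CH3(CH2)2COO- + H+
Ka = 10^(−4.82) = 1.51 × 10^-5
Let x = [H+] at equilibrium. Ka = x²/(3.2e-05 − x).
x is not negligible relative to C₀; solve x² + 1.51e-05·x − 4.83e-10 = 0.
x = [−1.51e-05 + √(1.51e-05² + 1.93e-09)]/2 = 1.57 × 10^-5 M
pH = −log(1.57 × 10^-5) = 4.80

pH = 4.80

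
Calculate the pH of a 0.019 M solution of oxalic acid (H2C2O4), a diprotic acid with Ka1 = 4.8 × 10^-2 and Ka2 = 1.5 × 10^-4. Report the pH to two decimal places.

pH = 1.84

Ka1 ≫ Ka2, so treat the first dissociation as the only significant source of H+.
Ka1 = x²/(0.019 − x) = 4.8 × 10^-2
Solving the quadratic: x = (−Ka1 + √(Ka1² + 4·Ka1·C₀))/2 = 1.46 × 10^-2 M
pH = −log(1.46 × 10^-2) = 1.84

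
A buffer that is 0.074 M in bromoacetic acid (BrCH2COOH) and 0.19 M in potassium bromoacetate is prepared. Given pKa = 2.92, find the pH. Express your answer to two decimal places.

pH = 3.33

Using pH = pKa + log([base]/[acid]) with [base]/[acid] = 0.19/0.074:
pH = 2.92 + (+0.410) = 3.33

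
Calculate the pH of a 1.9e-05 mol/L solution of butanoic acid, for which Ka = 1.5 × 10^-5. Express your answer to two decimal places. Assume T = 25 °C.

CH3(CH2)2COOH ⇌ CH3(CH2)2COO- + H+
From the ICE table, Ka = [H+]²/(1.9e-05 − [H+]) = 1.5 × 10^-5.
[H+] is not negligible relative to C₀; solve [H+]² + 1.5e-05·[H+] − 2.85e-10 = 0.
[H+] = (−Ka + √(Ka² + 4·Ka·C₀))/2 = 1.10 × 10^-5 M
pH = −log[H+] = −log(1.10 × 10^-5) = 4.96

pH = 4.96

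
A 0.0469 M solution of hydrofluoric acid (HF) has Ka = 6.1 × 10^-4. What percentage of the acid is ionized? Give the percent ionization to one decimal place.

HF ⇌ F- + H+; let x = [H+] at equilibrium.
Solve x² + 0.00061x − 2.86e-05 = 0 → x = 5.05 × 10^-3 M
% ionization = x/C₀ × 100% = 5.05 × 10^-3/0.0469 × 100% = 10.8%

10.8%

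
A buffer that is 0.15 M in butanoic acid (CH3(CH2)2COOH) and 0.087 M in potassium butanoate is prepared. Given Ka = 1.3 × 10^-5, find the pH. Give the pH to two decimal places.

pH = 4.65

pKa = −log(1.3 × 10^-5) = 4.886
Using pH = pKa + log([base]/[acid]) with [base]/[acid] = 0.087/0.15:
pH = 4.886 + (-0.237) = 4.65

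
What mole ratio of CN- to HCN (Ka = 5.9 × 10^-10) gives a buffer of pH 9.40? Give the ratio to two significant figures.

ratio = 1.5

pKa = -log(5.9 × 10^-10) = 9.229
pH = pKa + log(r) ⇒ log(r) = 9.40 − 9.229 = +0.171
r = [CN-]/[HCN] = 10^(+0.171) = 1.48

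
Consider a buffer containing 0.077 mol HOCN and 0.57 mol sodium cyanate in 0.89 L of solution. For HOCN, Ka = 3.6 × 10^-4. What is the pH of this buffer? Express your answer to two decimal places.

pH = 4.31

pKa = −log(3.6 × 10^-4) = 3.444
Using pH = pKa + log([base]/[acid]) with [base]/[acid] = 0.57/0.077:
pH = 3.444 + (+0.869) = 4.31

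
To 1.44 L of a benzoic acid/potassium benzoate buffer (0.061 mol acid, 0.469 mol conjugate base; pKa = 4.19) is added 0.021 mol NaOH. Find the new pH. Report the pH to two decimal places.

pH = 5.28

After neutralization: n(C6H5COOH) = 0.04 mol, n(C6H5COO-) = 0.49 mol.
Henderson–Hasselbalch with mole ratio 0.49/0.04: pH = 4.19 + (+1.088)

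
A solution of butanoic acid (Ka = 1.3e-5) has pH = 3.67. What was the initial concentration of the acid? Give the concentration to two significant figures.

[H+] = 10^(-3.67) = 2.14 × 10^-4 M = x
Ka = x²/(C₀ − x) ⇒ C₀ = x + x²/Ka
C₀ = 2.14 × 10^-4 + (2.14 × 10^-4)²/(1.3 × 10^-5) = 3.74 × 10^-3 M

C₀ = 3.7 × 10^-3 M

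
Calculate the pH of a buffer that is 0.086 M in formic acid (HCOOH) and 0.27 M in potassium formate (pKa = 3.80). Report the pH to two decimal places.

Using pH = pKa + log([base]/[acid]) with [base]/[acid] = 0.27/0.086:
pH = 3.80 + (+0.497) = 4.30

pH = 4.30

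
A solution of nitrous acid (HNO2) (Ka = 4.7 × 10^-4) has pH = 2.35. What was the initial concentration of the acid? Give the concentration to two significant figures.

C₀ = 4.7 × 10^-2 M

[H+] = 10^(-2.35) = 4.47 × 10^-3 M = x
Ka = x²/(C₀ − x) ⇒ C₀ = x + x²/Ka
C₀ = 4.47 × 10^-3 + (4.47 × 10^-3)²/(4.7 × 10^-4) = 4.70 × 10^-2 M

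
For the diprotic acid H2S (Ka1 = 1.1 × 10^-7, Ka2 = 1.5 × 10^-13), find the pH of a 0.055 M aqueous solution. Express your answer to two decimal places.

pH = 4.11

Ka1 ≫ Ka2, so treat the first dissociation as the only significant source of H+.
Ka1 = x²/(0.055 − x) = 1.1 × 10^-7
x ≈ √(1.1 × 10^-7 × 0.055) = 7.78 × 10^-5 M
pH = −log(7.78 × 10^-5) = 4.11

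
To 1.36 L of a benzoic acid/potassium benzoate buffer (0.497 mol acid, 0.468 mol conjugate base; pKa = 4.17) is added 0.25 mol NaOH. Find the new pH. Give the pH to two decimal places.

OH- converts C6H5COOH to C6H5COO-: C6H5COOH → 0.247 mol, C6H5COO- → 0.718 mol.
pH = pKa + log([A⁻]/[HA]) = 4.17 + log(0.718/0.247) = 4.17 +0.463

pH = 4.63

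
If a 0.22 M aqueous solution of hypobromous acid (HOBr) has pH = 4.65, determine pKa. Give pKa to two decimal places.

[H+] = 10^(-4.65) = 2.24 × 10^-5 M
At equilibrium [HA] = 0.22 − 2.24 × 10^-5 = 2.20 × 10^-1 M
Ka = [H+][A-]/[HA] = (2.24 × 10^-5)² / 2.20 × 10^-1 = 2.28 × 10^-9
pKa = -log(2.28 × 10^-9) = 8.64

pKa = 8.64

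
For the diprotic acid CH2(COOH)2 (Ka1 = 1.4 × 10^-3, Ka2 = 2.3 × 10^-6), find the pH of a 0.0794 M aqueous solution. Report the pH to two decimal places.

Ka1 ≫ Ka2, so treat the first dissociation as the only significant source of H+.
Ka1 = x²/(0.0794 − x) = 1.4 × 10^-3
Solving the quadratic: x = (−Ka1 + √(Ka1² + 4·Ka1·C₀))/2 = 9.87 × 10^-3 M
pH = −log(9.87 × 10^-3) = 2.01

pH = 2.01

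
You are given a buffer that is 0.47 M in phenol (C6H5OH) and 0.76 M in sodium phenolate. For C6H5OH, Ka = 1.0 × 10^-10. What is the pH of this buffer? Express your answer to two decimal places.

pH = 10.21

pKa = −log(1.0 × 10^-10) = 10.000
Henderson–Hasselbalch: pH = pKa + log([C6H5O-]/[C6H5OH]) = 10.000 + log(0.76/0.47)
pH = 10.000 + (+0.209) = 10.21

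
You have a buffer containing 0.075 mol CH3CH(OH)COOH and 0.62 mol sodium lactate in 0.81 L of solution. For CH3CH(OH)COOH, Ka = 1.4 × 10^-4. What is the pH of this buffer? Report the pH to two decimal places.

pKa = −log(1.4 × 10^-4) = 3.854
pH = pKa + log([A⁻]/[HA]) = 3.854 + log(0.62/0.075)
pH = 3.854 + (+0.917) = 4.77

pH = 4.77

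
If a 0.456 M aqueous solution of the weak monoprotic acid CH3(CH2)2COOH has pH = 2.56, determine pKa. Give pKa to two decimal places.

pKa = 4.78

[H+] = 10^(-2.56) = 2.75 × 10^-3 M
At equilibrium [HA] = 0.456 − 2.75 × 10^-3 = 4.53 × 10^-1 M
Ka = [H+][A-]/[HA] = (2.75 × 10^-3)² / 4.53 × 10^-1 = 1.67 × 10^-5
pKa = -log(1.67 × 10^-5) = 4.78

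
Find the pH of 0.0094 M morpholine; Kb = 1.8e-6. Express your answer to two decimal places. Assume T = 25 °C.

pH = 10.11

C4H8ONH + H2O ⇌ C4H8ONH2+ + OH-
Kb = [OH-]²/(0.0094 − [OH-]) = 1.8 × 10^-6
Neglecting [OH-] in the denominator: [OH-] = √(1.8 × 10^-6 × 0.0094) = 1.30 × 10^-4 M
pOH = −log(1.30 × 10^-4) = 3.89; pH = 14.00 − 3.89 = 10.11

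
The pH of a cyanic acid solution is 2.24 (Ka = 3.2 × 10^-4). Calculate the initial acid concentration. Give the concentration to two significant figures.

C₀ = 1.1 × 10^-1 M

[H+] = 10^(-2.24) = 5.75 × 10^-3 M = x
Ka = x²/(C₀ − x) ⇒ C₀ = x + x²/Ka
C₀ = 5.75 × 10^-3 + (5.75 × 10^-3)²/(3.2 × 10^-4) = 1.09 × 10^-1 M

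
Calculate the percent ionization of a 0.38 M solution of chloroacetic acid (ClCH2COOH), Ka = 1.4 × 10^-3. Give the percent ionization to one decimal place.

ClCH2COOH ⇌ ClCH2COO- + H+; let x = [H+] at equilibrium.
Solve x² + 0.0014x − 0.000532 = 0 → x = 2.24 × 10^-2 M
% ionization = x/C₀ × 100% = 2.24 × 10^-2/0.38 × 100% = 5.9%

5.9%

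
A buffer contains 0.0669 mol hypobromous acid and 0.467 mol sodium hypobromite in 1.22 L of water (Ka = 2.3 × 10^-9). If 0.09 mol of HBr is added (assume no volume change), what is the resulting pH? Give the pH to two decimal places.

pH = 9.02

After neutralization: n(HOBr) = 0.157 mol, n(OBr-) = 0.377 mol.
pKa = −log(2.3 × 10^-9) = 8.638
pH = pKa + log([A⁻]/[HA]) = 8.638 + log(0.377/0.157) = 8.638 +0.380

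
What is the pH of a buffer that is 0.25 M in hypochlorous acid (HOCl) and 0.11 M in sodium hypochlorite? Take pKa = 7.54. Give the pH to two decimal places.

pH = 7.18

pH = pKa + log([A⁻]/[HA]) = 7.54 + log(0.11/0.25)
pH = 7.54 + (-0.357) = 7.18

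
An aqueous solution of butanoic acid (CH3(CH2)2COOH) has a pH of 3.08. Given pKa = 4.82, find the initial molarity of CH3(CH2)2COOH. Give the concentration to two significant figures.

[H+] = 10^(-3.08) = 8.32 × 10^-4 M = x
Ka = 10^(−4.82) = 1.51 × 10^-5
Ka = x²/(C₀ − x) ⇒ C₀ = x + x²/Ka
C₀ = 8.32 × 10^-4 + (8.32 × 10^-4)²/(1.51 × 10^-5) = 4.67 × 10^-2 M

C₀ = 4.7 × 10^-2 M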